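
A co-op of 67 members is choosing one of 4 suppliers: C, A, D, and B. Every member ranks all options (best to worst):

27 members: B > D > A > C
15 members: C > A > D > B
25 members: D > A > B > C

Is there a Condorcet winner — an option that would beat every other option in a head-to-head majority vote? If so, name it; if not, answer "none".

D vs C: 52–15 for D.
D vs A: 52–15 for D.
D vs B: 40–27 for D.
D beats every other option head-to-head.

D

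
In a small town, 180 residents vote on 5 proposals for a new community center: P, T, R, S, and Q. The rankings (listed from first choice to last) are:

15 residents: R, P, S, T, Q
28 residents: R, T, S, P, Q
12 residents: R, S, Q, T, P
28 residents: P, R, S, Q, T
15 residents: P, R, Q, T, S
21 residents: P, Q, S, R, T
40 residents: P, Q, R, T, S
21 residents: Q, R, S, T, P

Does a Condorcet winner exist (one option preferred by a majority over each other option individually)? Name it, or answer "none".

P

P vs T: 119–61 for P.
P vs R: 104–76 for P.
P vs S: 119–61 for P.
P vs Q: 147–33 for P.
P beats every other option head-to-head.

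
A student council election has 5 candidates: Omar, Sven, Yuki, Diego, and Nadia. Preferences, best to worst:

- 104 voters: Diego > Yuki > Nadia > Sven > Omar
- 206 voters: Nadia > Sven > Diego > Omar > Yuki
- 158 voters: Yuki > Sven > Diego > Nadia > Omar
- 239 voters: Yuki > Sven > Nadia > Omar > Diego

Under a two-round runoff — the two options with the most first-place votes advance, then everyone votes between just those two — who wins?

Round 1 first-place votes: Omar 0, Sven 0, Yuki 397, Diego 104, Nadia 206.
Yuki and Nadia advance.
Runoff: Yuki is preferred to Nadia by 501 voters; Nadia by 206.
Yuki wins the runoff.

Yuki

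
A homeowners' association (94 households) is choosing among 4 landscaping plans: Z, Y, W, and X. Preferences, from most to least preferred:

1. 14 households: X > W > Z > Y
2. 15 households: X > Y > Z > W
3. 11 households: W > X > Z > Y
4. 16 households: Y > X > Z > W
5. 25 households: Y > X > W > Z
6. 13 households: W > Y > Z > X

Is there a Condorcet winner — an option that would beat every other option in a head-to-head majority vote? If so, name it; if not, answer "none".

Y vs Z: 69–25 for Y.
Y vs W: 56–38 for Y.
Y vs X: 54–40 for Y.
Y beats every other option head-to-head.

Y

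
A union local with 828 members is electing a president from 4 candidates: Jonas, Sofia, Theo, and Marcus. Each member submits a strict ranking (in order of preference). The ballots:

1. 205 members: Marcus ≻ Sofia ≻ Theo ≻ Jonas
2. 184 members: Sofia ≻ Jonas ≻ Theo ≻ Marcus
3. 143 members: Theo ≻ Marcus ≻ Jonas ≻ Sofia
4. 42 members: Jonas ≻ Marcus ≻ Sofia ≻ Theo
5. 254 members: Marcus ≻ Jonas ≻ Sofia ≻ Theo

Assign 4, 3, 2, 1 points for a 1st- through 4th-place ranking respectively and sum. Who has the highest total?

Jonas: 205·1 + 184·3 + 143·2 + 42·4 + 254·3 = 1973
Sofia: 205·3 + 184·4 + 143·1 + 42·2 + 254·2 = 2086
Theo: 205·2 + 184·2 + 143·4 + 42·1 + 254·1 = 1646
Marcus: 205·4 + 184·1 + 143·3 + 42·3 + 254·4 = 2575
Marcus has the highest Borda score (2575).

Marcus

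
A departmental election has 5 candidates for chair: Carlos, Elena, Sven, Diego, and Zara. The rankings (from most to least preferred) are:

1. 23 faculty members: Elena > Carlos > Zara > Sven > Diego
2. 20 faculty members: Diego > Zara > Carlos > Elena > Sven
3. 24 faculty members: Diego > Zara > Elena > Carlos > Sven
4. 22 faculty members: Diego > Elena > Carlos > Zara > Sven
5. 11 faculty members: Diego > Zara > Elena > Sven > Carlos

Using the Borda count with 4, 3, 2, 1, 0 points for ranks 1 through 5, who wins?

Carlos: 23·3 + 20·2 + 24·1 + 22·2 + 11·0 = 177
Elena: 23·4 + 20·1 + 24·2 + 22·3 + 11·2 = 248
Sven: 23·1 + 20·0 + 24·0 + 22·0 + 11·1 = 34
Diego: 23·0 + 20·4 + 24·4 + 22·4 + 11·4 = 308
Zara: 23·2 + 20·3 + 24·3 + 22·1 + 11·3 = 233
Diego has the highest Borda score (308).

Diego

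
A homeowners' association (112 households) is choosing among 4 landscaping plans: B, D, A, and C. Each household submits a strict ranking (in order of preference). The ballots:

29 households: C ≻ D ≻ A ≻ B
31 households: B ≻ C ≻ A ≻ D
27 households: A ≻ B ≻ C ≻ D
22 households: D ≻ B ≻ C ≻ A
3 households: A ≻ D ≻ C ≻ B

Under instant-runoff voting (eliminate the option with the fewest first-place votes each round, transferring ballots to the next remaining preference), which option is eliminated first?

Round 1: B 31, D 22, A 30, C 29. Eliminate D.

D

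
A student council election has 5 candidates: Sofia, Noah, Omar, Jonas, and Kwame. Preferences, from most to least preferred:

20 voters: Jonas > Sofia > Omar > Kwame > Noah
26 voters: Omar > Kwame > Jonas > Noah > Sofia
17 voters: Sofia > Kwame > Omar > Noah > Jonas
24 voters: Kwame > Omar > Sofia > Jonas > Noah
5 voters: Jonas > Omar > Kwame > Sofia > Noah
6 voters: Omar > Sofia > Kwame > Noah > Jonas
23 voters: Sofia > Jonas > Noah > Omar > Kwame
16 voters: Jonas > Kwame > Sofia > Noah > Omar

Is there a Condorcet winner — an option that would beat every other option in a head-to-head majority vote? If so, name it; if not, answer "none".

none

Checking pairwise contests:
Kwame beats Sofia 71–66.
Sofia beats Noah 111–26.
Sofia beats Omar 76–61.
Sofia beats Jonas 70–67.
Omar beats Kwame 80–57.
Every option loses at least one head-to-head, so there is no Condorcet winner.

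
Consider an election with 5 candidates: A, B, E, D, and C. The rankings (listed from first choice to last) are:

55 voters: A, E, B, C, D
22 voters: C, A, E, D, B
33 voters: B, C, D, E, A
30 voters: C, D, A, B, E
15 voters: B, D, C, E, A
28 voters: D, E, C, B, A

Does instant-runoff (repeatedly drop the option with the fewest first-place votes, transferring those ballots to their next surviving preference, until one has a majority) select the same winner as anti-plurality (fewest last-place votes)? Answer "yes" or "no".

yes

Instant-runoff — R1 A 55, B 48, E 0, D 28, C 52 (E out); R2 A 55, B 48, D 28, C 52 (D out); R3 A 55, B 48, C 80 (B out); R4 A 55, C 128 (C winner). Winner: C.
Anti-plurality — last-place votes: A 76, B 22, E 30, D 55, C 0. Winner: C.
The two methods agree.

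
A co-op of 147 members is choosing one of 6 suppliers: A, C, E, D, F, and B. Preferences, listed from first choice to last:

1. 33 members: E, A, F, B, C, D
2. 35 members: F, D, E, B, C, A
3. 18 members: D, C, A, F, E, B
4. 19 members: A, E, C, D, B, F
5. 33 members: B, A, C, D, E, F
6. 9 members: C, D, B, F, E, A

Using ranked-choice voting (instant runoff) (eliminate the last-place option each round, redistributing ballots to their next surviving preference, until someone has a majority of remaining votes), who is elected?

E

Round 1: A 19, C 9, E 33, D 18, F 35, B 33. Eliminate C.
Round 2: A 19, E 33, D 27, F 35, B 33. Eliminate A.
Round 3: E 52, D 27, F 35, B 33. Eliminate D.
Round 4: E 52, F 53, B 42. Eliminate B.
Round 5: E 85, F 62. E has a majority.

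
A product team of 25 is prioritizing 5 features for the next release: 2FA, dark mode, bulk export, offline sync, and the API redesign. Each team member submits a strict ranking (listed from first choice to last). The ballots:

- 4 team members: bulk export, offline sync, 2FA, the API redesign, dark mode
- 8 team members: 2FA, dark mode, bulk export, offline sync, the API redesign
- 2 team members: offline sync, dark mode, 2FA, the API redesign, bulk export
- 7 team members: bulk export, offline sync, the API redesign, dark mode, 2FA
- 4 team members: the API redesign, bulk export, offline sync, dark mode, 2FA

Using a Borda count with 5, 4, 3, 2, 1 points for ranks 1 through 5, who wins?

bulk export

2FA: 4·3 + 8·5 + 2·3 + 7·1 + 4·1 = 69
dark mode: 4·1 + 8·4 + 2·4 + 7·2 + 4·2 = 66
bulk export: 4·5 + 8·3 + 2·1 + 7·5 + 4·4 = 97
offline sync: 4·4 + 8·2 + 2·5 + 7·4 + 4·3 = 82
the API redesign: 4·2 + 8·1 + 2·2 + 7·3 + 4·5 = 61
bulk export has the highest Borda score (97).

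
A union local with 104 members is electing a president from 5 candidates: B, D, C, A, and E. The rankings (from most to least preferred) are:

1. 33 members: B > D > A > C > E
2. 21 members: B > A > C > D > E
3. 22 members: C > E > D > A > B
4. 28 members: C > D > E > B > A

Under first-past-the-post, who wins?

First-place votes: B 54, D 0, C 50, A 0, E 0.
B has the most first-place votes.

B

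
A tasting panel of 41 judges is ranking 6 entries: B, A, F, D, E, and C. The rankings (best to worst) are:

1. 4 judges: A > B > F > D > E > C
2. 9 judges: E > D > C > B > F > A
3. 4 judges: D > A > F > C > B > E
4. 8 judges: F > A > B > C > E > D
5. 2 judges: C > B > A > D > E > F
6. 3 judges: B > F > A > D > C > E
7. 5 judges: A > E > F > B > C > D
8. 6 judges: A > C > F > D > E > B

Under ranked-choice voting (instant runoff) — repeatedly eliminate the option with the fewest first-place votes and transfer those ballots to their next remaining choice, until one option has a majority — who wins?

A

Round 1: B 3, A 15, F 8, D 4, E 9, C 2. Eliminate C.
Round 2: B 5, A 15, F 8, D 4, E 9. Eliminate D.
Round 3: B 5, A 19, F 8, E 9. Eliminate B.
Round 4: A 21, F 11, E 9. A has a majority.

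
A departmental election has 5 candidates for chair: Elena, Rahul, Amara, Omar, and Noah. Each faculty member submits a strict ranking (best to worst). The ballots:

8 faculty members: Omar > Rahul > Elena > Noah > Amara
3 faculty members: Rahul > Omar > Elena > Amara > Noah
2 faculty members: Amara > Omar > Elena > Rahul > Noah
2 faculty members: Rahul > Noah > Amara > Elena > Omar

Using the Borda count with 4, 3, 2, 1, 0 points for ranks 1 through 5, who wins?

Elena: 8·2 + 3·2 + 2·2 + 2·1 = 28
Rahul: 8·3 + 3·4 + 2·1 + 2·4 = 46
Amara: 8·0 + 3·1 + 2·4 + 2·2 = 15
Omar: 8·4 + 3·3 + 2·3 + 2·0 = 47
Noah: 8·1 + 3·0 + 2·0 + 2·3 = 14
Omar has the highest Borda score (47).

Omar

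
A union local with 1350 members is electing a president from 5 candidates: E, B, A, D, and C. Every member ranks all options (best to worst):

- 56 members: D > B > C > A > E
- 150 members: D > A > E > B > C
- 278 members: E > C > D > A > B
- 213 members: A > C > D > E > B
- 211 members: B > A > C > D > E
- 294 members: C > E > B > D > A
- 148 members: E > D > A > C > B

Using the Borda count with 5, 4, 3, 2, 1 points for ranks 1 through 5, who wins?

E: 56·1 + 150·3 + 278·5 + 213·2 + 211·1 + 294·4 + 148·5 = 4449
B: 56·4 + 150·2 + 278·1 + 213·1 + 211·5 + 294·3 + 148·1 = 3100
A: 56·2 + 150·4 + 278·2 + 213·5 + 211·4 + 294·1 + 148·3 = 3915
D: 56·5 + 150·5 + 278·3 + 213·3 + 211·2 + 294·2 + 148·4 = 4105
C: 56·3 + 150·1 + 278·4 + 213·4 + 211·3 + 294·5 + 148·2 = 4681
C has the highest Borda score (4681).

C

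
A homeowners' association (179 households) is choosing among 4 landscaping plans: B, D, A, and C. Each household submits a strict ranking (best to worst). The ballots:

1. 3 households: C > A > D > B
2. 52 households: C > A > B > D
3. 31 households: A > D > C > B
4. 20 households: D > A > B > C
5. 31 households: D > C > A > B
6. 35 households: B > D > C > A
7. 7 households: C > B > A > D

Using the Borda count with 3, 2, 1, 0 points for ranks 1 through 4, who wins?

B: 3·0 + 52·1 + 31·0 + 20·1 + 31·0 + 35·3 + 7·2 = 191
D: 3·1 + 52·0 + 31·2 + 20·3 + 31·3 + 35·2 + 7·0 = 288
A: 3·2 + 52·2 + 31·3 + 20·2 + 31·1 + 35·0 + 7·1 = 281
C: 3·3 + 52·3 + 31·1 + 20·0 + 31·2 + 35·1 + 7·3 = 314
C has the highest Borda score (314).

C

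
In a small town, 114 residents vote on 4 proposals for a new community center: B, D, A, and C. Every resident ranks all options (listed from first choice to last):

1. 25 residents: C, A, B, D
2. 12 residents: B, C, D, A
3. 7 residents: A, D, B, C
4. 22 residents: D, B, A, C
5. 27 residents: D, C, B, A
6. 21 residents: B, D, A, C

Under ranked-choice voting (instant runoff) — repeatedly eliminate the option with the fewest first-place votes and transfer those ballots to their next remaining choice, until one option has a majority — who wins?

Round 1: B 33, D 49, A 7, C 25. Eliminate A.
Round 2: B 33, D 56, C 25. Eliminate C.
Round 3: B 58, D 56. B has a majority.

B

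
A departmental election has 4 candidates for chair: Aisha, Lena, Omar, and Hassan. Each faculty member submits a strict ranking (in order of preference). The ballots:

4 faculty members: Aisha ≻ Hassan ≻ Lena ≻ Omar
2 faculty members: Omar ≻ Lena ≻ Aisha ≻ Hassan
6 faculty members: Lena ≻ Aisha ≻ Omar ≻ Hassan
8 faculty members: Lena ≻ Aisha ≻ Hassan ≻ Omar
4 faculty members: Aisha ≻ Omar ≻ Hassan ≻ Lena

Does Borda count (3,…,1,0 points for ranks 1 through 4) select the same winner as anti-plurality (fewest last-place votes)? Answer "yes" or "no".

yes

Borda — scores: Aisha 54, Lena 50, Omar 20, Hassan 20. Winner: Aisha.
Anti-plurality — last-place votes: Aisha 0, Lena 4, Omar 12, Hassan 8. Winner: Aisha.
The two methods agree.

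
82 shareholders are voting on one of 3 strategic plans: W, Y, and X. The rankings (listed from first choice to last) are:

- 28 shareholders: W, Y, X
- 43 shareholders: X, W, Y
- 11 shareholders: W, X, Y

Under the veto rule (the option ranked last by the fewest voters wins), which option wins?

Last-place votes: W 0, Y 54, X 28.
W is ranked last by the fewest voters, so W wins.

W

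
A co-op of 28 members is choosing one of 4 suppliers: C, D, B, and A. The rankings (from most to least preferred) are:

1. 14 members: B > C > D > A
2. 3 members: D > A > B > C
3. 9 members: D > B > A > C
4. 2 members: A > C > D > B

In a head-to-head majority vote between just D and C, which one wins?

Voters preferring D to C: 12; preferring C to D: 16.
C wins the head-to-head.

C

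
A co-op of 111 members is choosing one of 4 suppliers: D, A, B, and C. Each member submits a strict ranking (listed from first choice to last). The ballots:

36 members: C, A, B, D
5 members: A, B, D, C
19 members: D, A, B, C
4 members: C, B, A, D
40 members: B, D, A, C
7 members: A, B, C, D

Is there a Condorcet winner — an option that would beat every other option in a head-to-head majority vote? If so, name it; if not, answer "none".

Checking pairwise contests:
B beats D 92–19.
D beats A 59–52.
A beats B 67–44.
D beats C 64–47.
Every option loses at least one head-to-head, so there is no Condorcet winner.

none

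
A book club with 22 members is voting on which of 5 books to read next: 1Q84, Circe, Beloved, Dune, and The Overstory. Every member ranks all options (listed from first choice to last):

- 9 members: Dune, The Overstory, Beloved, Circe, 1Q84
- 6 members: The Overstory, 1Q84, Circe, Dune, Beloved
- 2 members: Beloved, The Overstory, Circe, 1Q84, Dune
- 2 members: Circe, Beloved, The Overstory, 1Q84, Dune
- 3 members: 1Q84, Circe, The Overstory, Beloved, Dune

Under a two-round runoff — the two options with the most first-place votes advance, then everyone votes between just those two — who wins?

Round 1 first-place votes: 1Q84 3, Circe 2, Beloved 2, Dune 9, The Overstory 6.
Dune and The Overstory advance.
Runoff: Dune is preferred to The Overstory by 9 voters; The Overstory by 13.
The Overstory wins the runoff.

The Overstory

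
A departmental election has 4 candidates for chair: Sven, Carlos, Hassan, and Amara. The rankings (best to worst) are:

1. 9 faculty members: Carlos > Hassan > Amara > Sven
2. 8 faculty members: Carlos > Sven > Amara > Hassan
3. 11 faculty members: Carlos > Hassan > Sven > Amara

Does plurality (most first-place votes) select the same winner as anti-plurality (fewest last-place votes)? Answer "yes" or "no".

Plurality — first-place votes: Sven 0, Carlos 28, Hassan 0, Amara 0. Winner: Carlos.
Anti-plurality — last-place votes: Sven 9, Carlos 0, Hassan 8, Amara 11. Winner: Carlos.
The two methods agree.

yes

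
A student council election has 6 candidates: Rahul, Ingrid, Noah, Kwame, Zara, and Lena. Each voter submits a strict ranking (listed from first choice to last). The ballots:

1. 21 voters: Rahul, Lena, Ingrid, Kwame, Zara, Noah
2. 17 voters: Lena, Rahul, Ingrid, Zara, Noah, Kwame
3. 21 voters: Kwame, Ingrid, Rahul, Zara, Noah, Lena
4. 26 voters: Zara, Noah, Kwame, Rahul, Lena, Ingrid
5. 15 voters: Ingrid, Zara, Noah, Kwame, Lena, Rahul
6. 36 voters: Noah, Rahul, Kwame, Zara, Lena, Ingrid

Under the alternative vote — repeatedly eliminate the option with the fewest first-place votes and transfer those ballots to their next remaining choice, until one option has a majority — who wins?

Rahul

Round 1: Rahul 21, Ingrid 15, Noah 36, Kwame 21, Zara 26, Lena 17. Eliminate Ingrid.
Round 2: Rahul 21, Noah 36, Kwame 21, Zara 41, Lena 17. Eliminate Lena.
Round 3: Rahul 38, Noah 36, Kwame 21, Zara 41. Eliminate Kwame.
Round 4: Rahul 59, Noah 36, Zara 41. Eliminate Noah.
Round 5: Rahul 95, Zara 41. Rahul has a majority.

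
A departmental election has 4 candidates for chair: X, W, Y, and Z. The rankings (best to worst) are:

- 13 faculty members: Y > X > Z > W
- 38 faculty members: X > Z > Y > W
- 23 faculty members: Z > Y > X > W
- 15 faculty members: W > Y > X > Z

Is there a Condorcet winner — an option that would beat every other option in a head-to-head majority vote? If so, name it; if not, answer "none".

none

Checking pairwise contests:
Y beats X 51–38.
X beats W 74–15.
Z beats Y 61–28.
X beats Z 66–23.
Every option loses at least one head-to-head, so there is no Condorcet winner.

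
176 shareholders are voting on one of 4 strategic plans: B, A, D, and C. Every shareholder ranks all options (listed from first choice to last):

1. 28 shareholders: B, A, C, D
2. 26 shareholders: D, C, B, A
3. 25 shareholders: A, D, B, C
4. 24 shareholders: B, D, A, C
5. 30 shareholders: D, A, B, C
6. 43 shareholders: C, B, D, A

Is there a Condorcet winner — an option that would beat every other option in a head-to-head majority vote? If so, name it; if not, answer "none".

B

B vs A: 121–55 for B.
B vs D: 95–81 for B.
B vs C: 107–69 for B.
B beats every other option head-to-head.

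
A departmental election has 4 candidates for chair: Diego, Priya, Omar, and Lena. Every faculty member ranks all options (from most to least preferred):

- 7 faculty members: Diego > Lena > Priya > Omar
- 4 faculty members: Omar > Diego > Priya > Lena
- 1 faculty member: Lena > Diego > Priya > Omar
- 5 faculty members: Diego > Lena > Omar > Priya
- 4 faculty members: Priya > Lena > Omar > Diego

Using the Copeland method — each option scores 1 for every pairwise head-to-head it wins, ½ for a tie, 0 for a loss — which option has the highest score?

Diego

Diego: beats Priya, Omar, and Lena → score 3.
Priya: beats Omar; loses to Diego and Lena → score 1.
Omar: loses to Diego, Priya, and Lena → score 0.
Lena: beats Priya and Omar; loses to Diego → score 2.
Diego has the best pairwise record.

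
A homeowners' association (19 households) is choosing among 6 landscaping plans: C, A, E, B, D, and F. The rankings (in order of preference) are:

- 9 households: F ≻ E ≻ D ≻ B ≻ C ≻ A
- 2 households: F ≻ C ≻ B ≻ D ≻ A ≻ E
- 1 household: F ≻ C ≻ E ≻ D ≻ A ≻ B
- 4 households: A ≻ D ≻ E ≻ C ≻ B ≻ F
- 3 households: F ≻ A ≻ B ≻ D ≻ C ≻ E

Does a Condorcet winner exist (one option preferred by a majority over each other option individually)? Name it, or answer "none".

F

F vs C: 15–4 for F.
F vs A: 15–4 for F.
F vs E: 15–4 for F.
F vs B: 15–4 for F.
F vs D: 15–4 for F.
F beats every other option head-to-head.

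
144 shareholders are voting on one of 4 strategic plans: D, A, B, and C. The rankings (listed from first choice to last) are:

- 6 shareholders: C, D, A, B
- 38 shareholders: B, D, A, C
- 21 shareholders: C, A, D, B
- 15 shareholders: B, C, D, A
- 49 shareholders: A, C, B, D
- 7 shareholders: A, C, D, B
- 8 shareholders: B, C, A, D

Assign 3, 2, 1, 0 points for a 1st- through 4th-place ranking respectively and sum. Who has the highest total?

A

D: 6·2 + 38·2 + 21·1 + 15·1 + 49·0 + 7·1 + 8·0 = 131
A: 6·1 + 38·1 + 21·2 + 15·0 + 49·3 + 7·3 + 8·1 = 262
B: 6·0 + 38·3 + 21·0 + 15·3 + 49·1 + 7·0 + 8·3 = 232
C: 6·3 + 38·0 + 21·3 + 15·2 + 49·2 + 7·2 + 8·2 = 239
A has the highest Borda score (262).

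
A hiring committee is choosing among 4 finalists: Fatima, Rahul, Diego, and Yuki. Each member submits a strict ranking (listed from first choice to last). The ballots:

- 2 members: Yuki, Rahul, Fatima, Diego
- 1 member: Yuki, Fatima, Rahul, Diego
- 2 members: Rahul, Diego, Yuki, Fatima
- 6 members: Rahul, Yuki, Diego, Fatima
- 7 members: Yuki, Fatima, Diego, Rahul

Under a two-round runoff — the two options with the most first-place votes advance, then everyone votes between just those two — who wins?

Yuki

Round 1 first-place votes: Fatima 0, Rahul 8, Diego 0, Yuki 10.
Yuki and Rahul advance.
Runoff: Yuki is preferred to Rahul by 10 voters; Rahul by 8.
Yuki wins the runoff.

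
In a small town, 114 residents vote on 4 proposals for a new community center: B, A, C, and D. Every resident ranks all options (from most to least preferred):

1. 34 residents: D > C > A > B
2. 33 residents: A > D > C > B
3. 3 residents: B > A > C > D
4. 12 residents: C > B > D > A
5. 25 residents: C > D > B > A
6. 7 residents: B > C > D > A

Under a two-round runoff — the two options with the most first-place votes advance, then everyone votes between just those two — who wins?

D

Round 1 first-place votes: B 10, A 33, C 37, D 34.
C and D advance.
Runoff: C is preferred to D by 47 voters; D by 67.
D wins the runoff.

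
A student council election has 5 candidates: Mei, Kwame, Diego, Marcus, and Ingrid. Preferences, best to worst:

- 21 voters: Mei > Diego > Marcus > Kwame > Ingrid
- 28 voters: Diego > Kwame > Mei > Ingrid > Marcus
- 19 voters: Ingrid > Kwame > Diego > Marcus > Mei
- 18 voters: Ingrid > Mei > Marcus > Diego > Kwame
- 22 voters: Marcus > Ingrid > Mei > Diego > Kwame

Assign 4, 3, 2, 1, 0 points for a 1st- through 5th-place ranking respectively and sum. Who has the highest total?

Diego

Mei: 21·4 + 28·2 + 19·0 + 18·3 + 22·2 = 238
Kwame: 21·1 + 28·3 + 19·3 + 18·0 + 22·0 = 162
Diego: 21·3 + 28·4 + 19·2 + 18·1 + 22·1 = 253
Marcus: 21·2 + 28·0 + 19·1 + 18·2 + 22·4 = 185
Ingrid: 21·0 + 28·1 + 19·4 + 18·4 + 22·3 = 242
Diego has the highest Borda score (253).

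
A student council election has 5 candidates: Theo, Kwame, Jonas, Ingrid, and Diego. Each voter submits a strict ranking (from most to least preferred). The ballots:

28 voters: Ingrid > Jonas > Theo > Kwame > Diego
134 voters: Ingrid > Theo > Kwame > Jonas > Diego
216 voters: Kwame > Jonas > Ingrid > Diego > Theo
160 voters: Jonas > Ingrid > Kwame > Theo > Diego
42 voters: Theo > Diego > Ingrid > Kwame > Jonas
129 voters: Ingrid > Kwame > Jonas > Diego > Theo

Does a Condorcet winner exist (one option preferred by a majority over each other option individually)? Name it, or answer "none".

Checking pairwise contests:
Kwame beats Theo 505–204.
Ingrid beats Kwame 493–216.
Kwame beats Jonas 521–188.
Jonas beats Ingrid 376–333.
Theo beats Diego 364–345.
Every option loses at least one head-to-head, so there is no Condorcet winner.

none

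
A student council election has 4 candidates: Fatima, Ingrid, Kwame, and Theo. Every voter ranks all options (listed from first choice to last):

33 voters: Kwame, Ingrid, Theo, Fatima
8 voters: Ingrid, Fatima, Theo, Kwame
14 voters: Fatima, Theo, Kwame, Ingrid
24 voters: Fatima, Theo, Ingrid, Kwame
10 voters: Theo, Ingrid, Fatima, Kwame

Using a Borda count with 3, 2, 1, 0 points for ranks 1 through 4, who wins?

Theo

Fatima: 33·0 + 8·2 + 14·3 + 24·3 + 10·1 = 140
Ingrid: 33·2 + 8·3 + 14·0 + 24·1 + 10·2 = 134
Kwame: 33·3 + 8·0 + 14·1 + 24·0 + 10·0 = 113
Theo: 33·1 + 8·1 + 14·2 + 24·2 + 10·3 = 147
Theo has the highest Borda score (147).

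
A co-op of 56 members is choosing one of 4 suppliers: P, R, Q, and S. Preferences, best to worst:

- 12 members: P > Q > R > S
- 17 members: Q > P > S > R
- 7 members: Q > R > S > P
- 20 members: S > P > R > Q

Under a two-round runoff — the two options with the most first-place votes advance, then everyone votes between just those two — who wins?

Round 1 first-place votes: P 12, R 0, Q 24, S 20.
Q and S advance.
Runoff: Q is preferred to S by 36 voters; S by 20.
Q wins the runoff.

Q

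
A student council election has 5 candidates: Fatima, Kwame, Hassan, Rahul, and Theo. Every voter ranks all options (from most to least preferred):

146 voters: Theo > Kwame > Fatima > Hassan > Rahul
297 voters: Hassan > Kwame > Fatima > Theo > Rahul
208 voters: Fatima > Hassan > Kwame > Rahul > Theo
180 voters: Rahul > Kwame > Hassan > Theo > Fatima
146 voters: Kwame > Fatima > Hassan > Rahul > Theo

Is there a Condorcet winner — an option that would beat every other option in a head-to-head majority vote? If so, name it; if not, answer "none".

Checking pairwise contests:
Kwame beats Fatima 769–208.
Hassan beats Kwame 505–472.
Fatima beats Hassan 500–477.
Fatima beats Rahul 797–180.
Fatima beats Theo 651–326.
Every option loses at least one head-to-head, so there is no Condorcet winner.

none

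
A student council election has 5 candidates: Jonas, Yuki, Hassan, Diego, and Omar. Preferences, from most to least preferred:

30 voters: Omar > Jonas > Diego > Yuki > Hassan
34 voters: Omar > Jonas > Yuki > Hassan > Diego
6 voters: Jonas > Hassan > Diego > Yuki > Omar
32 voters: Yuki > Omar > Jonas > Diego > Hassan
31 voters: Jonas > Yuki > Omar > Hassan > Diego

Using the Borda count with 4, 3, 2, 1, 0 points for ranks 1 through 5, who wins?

Omar

Jonas: 30·3 + 34·3 + 6·4 + 32·2 + 31·4 = 404
Yuki: 30·1 + 34·2 + 6·1 + 32·4 + 31·3 = 325
Hassan: 30·0 + 34·1 + 6·3 + 32·0 + 31·1 = 83
Diego: 30·2 + 34·0 + 6·2 + 32·1 + 31·0 = 104
Omar: 30·4 + 34·4 + 6·0 + 32·3 + 31·2 = 414
Omar has the highest Borda score (414).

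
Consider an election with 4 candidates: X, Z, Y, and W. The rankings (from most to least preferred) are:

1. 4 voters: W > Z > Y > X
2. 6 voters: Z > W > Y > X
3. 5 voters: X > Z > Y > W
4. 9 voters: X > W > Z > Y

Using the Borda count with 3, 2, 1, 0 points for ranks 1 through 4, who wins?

X: 4·0 + 6·0 + 5·3 + 9·3 = 42
Z: 4·2 + 6·3 + 5·2 + 9·1 = 45
Y: 4·1 + 6·1 + 5·1 + 9·0 = 15
W: 4·3 + 6·2 + 5·0 + 9·2 = 42
Z has the highest Borda score (45).

Z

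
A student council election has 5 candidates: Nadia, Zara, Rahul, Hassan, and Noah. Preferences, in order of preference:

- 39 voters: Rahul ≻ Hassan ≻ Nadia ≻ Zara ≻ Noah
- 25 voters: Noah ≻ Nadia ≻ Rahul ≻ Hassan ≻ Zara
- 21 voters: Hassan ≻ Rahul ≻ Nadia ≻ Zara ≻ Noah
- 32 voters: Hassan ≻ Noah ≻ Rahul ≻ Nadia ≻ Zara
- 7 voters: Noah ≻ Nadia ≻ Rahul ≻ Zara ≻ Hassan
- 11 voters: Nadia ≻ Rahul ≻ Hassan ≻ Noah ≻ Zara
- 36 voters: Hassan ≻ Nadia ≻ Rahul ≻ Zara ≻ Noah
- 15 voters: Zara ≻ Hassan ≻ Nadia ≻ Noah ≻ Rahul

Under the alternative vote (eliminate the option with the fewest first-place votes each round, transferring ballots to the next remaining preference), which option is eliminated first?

Round 1: Nadia 11, Zara 15, Rahul 39, Hassan 89, Noah 32. Eliminate Nadia.

Nadia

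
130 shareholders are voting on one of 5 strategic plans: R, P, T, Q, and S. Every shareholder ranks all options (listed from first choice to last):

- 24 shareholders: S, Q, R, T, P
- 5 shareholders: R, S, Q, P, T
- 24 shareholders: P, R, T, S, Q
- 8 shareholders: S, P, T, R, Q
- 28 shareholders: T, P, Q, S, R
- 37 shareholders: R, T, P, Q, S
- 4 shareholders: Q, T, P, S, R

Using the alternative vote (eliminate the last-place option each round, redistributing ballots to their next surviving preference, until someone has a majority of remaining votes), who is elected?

Round 1: R 42, P 24, T 28, Q 4, S 32. Eliminate Q.
Round 2: R 42, P 24, T 32, S 32. Eliminate P.
Round 3: R 66, T 32, S 32. R has a majority.

R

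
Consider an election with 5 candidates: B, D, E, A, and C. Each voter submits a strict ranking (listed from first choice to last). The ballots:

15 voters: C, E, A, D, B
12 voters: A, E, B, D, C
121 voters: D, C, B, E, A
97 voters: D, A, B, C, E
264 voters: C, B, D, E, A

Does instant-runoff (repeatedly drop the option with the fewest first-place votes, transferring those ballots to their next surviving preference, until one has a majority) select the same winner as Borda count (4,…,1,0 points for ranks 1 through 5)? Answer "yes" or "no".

Instant-runoff — R1 B 0, D 218, E 0, A 12, C 279 (C winner). Winner: C.
Borda — scores: B 1252, D 1427, E 466, A 369, C 1576. Winner: C.
The two methods agree.

yes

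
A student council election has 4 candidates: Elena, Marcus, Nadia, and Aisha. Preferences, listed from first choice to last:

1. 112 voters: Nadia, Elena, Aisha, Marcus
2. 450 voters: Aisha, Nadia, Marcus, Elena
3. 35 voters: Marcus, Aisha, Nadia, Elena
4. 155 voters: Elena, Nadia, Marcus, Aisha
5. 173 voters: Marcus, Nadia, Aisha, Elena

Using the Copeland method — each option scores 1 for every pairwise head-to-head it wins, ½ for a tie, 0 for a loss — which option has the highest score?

Elena: loses to Marcus, Nadia, and Aisha → score 0.
Marcus: beats Elena; loses to Nadia and Aisha → score 1.
Nadia: beats Elena and Marcus; loses to Aisha → score 2.
Aisha: beats Elena, Marcus, and Nadia → score 3.
Aisha has the best pairwise record.

Aisha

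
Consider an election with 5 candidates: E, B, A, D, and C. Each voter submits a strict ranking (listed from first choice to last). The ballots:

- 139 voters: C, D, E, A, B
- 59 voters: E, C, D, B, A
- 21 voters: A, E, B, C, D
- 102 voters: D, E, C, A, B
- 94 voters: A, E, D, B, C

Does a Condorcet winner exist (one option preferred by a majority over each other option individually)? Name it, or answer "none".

Checking pairwise contests:
D beats E 241–174.
E beats B 415–0.
E beats A 300–115.
C beats D 219–196.
E beats C 276–139.
Every option loses at least one head-to-head, so there is no Condorcet winner.

none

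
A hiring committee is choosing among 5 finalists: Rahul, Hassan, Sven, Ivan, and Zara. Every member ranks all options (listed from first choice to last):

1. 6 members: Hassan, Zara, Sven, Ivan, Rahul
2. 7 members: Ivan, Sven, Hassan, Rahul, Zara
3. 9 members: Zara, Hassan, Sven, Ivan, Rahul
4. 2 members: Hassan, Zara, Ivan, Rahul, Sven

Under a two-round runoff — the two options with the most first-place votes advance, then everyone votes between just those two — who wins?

Round 1 first-place votes: Rahul 0, Hassan 8, Sven 0, Ivan 7, Zara 9.
Zara and Hassan advance.
Runoff: Zara is preferred to Hassan by 9 voters; Hassan by 15.
Hassan wins the runoff.

Hassan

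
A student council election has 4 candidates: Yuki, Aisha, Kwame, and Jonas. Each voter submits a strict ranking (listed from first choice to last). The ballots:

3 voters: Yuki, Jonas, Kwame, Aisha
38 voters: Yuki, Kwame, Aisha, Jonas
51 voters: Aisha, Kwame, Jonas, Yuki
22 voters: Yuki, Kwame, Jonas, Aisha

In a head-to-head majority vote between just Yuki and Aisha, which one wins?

Voters preferring Yuki to Aisha: 63; preferring Aisha to Yuki: 51.
Yuki wins the head-to-head.

Yuki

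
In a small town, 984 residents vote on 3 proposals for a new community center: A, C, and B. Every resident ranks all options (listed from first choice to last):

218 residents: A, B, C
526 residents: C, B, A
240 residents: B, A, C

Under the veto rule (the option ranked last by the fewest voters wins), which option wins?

Last-place votes: A 526, C 458, B 0.
B is ranked last by the fewest voters, so B wins.

B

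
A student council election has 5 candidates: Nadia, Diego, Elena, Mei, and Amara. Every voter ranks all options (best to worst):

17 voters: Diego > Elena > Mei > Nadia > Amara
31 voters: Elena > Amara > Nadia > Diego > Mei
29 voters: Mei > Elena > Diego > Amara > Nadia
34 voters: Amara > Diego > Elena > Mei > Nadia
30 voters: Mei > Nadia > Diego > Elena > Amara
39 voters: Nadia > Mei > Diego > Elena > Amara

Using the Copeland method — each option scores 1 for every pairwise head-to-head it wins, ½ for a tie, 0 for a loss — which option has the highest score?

Nadia: beats Diego; loses to Elena, Mei, and Amara → score 1.
Diego: beats Elena and Amara; loses to Nadia and Mei → score 2.
Elena: beats Nadia and Amara; loses to Diego and Mei → score 2.
Mei: beats Nadia, Diego, Elena, and Amara → score 4.
Amara: beats Nadia; loses to Diego, Elena, and Mei → score 1.
Mei has the best pairwise record.

Mei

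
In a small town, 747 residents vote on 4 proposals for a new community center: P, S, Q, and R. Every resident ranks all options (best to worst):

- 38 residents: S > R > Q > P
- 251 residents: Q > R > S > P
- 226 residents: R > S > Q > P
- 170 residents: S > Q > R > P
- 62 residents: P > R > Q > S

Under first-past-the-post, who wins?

First-place votes: P 62, S 208, Q 251, R 226.
Q has the most first-place votes.

Q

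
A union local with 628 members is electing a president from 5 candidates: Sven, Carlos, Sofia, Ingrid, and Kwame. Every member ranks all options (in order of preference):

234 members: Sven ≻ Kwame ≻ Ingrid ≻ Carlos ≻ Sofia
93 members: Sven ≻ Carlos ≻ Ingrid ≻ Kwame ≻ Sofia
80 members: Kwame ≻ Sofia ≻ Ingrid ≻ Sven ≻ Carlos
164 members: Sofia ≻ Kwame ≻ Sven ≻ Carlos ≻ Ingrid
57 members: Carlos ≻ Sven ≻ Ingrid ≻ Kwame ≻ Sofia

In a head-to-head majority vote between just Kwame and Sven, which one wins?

Sven

Voters preferring Kwame to Sven: 244; preferring Sven to Kwame: 384.
Sven wins the head-to-head.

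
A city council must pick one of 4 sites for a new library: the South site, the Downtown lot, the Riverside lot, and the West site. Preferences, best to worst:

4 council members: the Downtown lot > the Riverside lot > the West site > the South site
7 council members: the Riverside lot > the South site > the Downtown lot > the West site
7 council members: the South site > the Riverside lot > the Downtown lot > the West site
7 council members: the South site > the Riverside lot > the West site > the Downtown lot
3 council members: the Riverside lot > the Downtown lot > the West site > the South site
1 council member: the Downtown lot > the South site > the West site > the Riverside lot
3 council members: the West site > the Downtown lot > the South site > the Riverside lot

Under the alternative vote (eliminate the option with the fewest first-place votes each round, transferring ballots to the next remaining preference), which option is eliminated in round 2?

Round 1: the South site 14, the Downtown lot 5, the Riverside lot 10, the West site 3. Eliminate the West site.
Round 2: the South site 14, the Downtown lot 8, the Riverside lot 10. Eliminate the Downtown lot.

the Downtown lot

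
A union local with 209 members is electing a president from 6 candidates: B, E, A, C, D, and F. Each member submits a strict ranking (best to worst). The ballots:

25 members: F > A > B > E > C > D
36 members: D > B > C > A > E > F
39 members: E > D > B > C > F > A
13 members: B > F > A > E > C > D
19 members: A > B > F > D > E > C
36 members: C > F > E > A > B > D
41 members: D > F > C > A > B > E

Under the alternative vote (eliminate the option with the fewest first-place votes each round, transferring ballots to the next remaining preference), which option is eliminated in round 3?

C

Round 1: B 13, E 39, A 19, C 36, D 77, F 25. Eliminate B.
Round 2: E 39, A 19, C 36, D 77, F 38. Eliminate A.
Round 3: E 39, C 36, D 77, F 57. Eliminate C.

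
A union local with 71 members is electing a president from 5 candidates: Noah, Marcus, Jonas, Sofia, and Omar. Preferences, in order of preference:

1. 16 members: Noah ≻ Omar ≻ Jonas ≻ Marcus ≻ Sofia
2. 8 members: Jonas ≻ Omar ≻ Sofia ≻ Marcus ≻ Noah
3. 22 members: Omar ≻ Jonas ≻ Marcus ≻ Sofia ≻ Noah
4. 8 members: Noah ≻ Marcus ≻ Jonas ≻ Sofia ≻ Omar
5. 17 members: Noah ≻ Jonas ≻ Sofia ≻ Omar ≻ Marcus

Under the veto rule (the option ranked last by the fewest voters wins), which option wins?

Last-place votes: Noah 30, Marcus 17, Jonas 0, Sofia 16, Omar 8.
Jonas is ranked last by the fewest voters, so Jonas wins.

Jonas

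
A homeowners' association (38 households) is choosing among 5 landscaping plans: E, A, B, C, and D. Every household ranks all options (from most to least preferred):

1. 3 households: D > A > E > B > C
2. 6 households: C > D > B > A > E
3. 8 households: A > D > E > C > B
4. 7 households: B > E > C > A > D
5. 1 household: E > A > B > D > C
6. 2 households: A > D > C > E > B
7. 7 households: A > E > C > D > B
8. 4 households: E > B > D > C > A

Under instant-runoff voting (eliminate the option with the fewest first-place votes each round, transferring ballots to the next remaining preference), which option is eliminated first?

D

Round 1: E 5, A 17, B 7, C 6, D 3. Eliminate D.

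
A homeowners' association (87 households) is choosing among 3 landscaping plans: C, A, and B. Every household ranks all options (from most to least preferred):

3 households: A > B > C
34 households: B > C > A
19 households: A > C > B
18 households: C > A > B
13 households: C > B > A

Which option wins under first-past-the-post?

First-place votes: C 31, A 22, B 34.
B has the most first-place votes.

B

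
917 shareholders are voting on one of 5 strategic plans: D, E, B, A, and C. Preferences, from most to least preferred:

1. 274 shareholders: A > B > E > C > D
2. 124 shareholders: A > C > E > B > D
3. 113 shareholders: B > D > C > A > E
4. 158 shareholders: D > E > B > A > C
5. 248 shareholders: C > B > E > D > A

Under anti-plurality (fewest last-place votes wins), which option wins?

Last-place votes: D 398, E 113, B 0, A 248, C 158.
B is ranked last by the fewest voters, so B wins.

B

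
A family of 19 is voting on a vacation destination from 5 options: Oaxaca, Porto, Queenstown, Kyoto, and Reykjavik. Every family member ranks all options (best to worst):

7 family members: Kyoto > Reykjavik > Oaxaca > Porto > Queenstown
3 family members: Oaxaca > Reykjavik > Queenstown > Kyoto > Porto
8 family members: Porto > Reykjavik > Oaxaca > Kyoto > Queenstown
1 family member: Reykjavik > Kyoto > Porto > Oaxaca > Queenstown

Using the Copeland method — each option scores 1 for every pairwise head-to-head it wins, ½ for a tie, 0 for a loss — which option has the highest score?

Reykjavik

Oaxaca: beats Porto, Queenstown, and Kyoto; loses to Reykjavik → score 3.
Porto: beats Queenstown; loses to Oaxaca, Kyoto, and Reykjavik → score 1.
Queenstown: loses to Oaxaca, Porto, Kyoto, and Reykjavik → score 0.
Kyoto: beats Porto and Queenstown; loses to Oaxaca and Reykjavik → score 2.
Reykjavik: beats Oaxaca, Porto, Queenstown, and Kyoto → score 4.
Reykjavik has the best pairwise record.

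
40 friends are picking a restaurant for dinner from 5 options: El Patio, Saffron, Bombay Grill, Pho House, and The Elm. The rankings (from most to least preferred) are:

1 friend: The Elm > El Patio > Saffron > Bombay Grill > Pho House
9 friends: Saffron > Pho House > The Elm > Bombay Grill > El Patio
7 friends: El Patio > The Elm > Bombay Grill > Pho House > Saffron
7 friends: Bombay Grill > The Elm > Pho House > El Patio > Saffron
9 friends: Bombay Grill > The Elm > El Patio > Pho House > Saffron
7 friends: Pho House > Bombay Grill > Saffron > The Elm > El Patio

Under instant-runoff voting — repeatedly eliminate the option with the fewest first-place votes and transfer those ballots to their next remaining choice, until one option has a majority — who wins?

Round 1: El Patio 7, Saffron 9, Bombay Grill 16, Pho House 7, The Elm 1. Eliminate The Elm.
Round 2: El Patio 8, Saffron 9, Bombay Grill 16, Pho House 7. Eliminate Pho House.
Round 3: El Patio 8, Saffron 9, Bombay Grill 23. Bombay Grill has a majority.

Bombay Grill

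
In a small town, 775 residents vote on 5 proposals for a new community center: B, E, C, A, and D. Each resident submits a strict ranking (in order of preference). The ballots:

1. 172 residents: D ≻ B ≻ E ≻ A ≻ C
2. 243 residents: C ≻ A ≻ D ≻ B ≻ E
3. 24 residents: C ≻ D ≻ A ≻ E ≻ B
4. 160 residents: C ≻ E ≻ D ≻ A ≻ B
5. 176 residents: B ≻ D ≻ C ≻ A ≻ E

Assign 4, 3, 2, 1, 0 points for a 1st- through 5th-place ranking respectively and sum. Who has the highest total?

B: 172·3 + 243·1 + 24·0 + 160·0 + 176·4 = 1463
E: 172·2 + 243·0 + 24·1 + 160·3 + 176·0 = 848
C: 172·0 + 243·4 + 24·4 + 160·4 + 176·2 = 2060
A: 172·1 + 243·3 + 24·2 + 160·1 + 176·1 = 1285
D: 172·4 + 243·2 + 24·3 + 160·2 + 176·3 = 2094
D has the highest Borda score (2094).

D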